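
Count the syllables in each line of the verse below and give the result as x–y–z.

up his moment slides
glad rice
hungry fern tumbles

5–2–5

Line 1: "up his moment slides": 1+1+2+1 = 5
Line 2: "glad rice": 1+1 = 2
Line 3: "hungry fern tumbles": 2+1+2 = 5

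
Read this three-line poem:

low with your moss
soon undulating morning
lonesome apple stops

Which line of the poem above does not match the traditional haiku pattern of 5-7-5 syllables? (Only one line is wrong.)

Line 1: low(1) + with(1) + your(1) + moss(1) = 4 (expected 5)
Line 2: soon(1) + undulating(4) + morning(2) = 7 ✓
Line 3: lonesome(2) + apple(2) + stops(1) = 5 ✓

Line 1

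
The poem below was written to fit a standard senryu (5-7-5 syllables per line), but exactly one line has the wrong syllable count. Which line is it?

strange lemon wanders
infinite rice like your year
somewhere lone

Line 3

Line 1: "strange lemon wanders": 1+2+2 = 5 ✓
Line 2: "infinite rice like your year": 3+1+1+1+1 = 7 ✓
Line 3: "somewhere lone": 2+1 = 3 (expected 5)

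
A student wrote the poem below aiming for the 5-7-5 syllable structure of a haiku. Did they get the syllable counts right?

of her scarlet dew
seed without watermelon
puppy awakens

Yes

Line 1: of(1) + her(1) + scarlet(2) + dew(1) = 5 ✓
Line 2: seed(1) + without(2) + watermelon(4) = 7 ✓
Line 3: puppy(2) + awakens(3) = 5 ✓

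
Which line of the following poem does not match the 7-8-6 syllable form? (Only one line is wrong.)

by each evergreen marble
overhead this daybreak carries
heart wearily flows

The third line

Line 1: by (1), each (1), evergreen (3), marble (2) → 7 ✓
Line 2: overhead (3), this (1), daybreak (2), carries (2) → 8 ✓
Line 3: heart (1), wearily (3), flows (1) → 5 (expected 6)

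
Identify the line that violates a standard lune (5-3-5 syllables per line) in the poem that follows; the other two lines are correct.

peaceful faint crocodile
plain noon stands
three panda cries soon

Line 1

Line 1: "peaceful faint crocodile": 2+1+3 = 6 (expected 5)
Line 2: "plain noon stands": 1+1+1 = 3 ✓
Line 3: "three panda cries soon": 1+2+1+1 = 5 ✓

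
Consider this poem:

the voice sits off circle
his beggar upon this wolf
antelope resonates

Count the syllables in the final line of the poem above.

6

The final line: antelope(3) + resonates(3) = 6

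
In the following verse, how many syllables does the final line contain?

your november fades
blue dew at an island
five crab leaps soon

4

The final line: five (1), crab (1), leaps (1), soon (1) → 4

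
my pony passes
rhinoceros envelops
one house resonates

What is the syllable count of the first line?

5

The first line: my(1) + pony(2) + passes(2) = 5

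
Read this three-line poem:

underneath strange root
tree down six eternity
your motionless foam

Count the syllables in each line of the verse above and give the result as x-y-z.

Line 1: underneath (3), strange (1), root (1) → 5
Line 2: tree (1), down (1), six (1), eternity (4) → 7
Line 3: your (1), motionless (3), foam (1) → 5

5-7-5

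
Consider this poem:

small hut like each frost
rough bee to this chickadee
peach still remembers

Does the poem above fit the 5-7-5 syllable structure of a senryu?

Yes

Line 1: small(1) + hut(1) + like(1) + each(1) + frost(1) = 5 ✓
Line 2: rough(1) + bee(1) + to(1) + this(1) + chickadee(3) = 7 ✓
Line 3: peach(1) + still(1) + remembers(3) = 5 ✓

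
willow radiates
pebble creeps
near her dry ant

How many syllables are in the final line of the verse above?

4

The final line: near(1) + her(1) + dry(1) + ant(1) = 4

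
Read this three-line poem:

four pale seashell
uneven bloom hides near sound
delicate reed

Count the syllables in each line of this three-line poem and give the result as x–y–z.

Line 1: "four pale seashell": 1+1+2 = 4
Line 2: "uneven bloom hides near sound": 3+1+1+1+1 = 7
Line 3: "delicate reed": 3+1 = 4

4–7–4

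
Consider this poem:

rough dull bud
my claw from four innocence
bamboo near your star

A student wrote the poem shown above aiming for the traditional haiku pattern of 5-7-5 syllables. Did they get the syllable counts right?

No

Line 1: "rough dull bud": 1+1+1 = 3 (expected 5)
Line 2: "my claw from four innocence": 1+1+1+1+3 = 7 ✓
Line 3: "bamboo near your star": 2+1+1+1 = 5 ✓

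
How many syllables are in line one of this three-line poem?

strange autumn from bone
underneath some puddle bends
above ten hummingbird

Line one: strange (1), autumn (2), from (1), bone (1) → 5

5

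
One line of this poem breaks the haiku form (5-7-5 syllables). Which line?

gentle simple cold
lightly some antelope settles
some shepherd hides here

Line 1: gentle(2) + simple(2) + cold(1) = 5 ✓
Line 2: lightly(2) + some(1) + antelope(3) + settles(2) = 8 (expected 7)
Line 3: some(1) + shepherd(2) + hides(1) + here(1) = 5 ✓

The second line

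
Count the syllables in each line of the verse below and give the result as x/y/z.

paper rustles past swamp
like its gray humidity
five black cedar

Line 1: "paper rustles past swamp": 2+2+1+1 = 6
Line 2: "like its gray humidity": 1+1+1+4 = 7
Line 3: "five black cedar": 1+1+2 = 4

6/7/4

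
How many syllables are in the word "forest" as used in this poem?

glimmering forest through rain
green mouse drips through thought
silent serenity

2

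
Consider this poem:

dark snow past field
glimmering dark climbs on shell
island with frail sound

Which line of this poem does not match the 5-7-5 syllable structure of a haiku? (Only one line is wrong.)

Line 1: dark(1) + snow(1) + past(1) + field(1) = 4 (expected 5)
Line 2: glimmering(3) + dark(1) + climbs(1) + on(1) + shell(1) = 7 ✓
Line 3: island(2) + with(1) + frail(1) + sound(1) = 5 ✓

The first line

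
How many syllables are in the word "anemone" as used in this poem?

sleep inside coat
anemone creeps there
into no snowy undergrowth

4

"anemone" has 4 syllables.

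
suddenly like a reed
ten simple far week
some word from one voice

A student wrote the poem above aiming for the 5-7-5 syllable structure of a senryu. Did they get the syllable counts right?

Line 1: "suddenly like a reed": 3+1+1+1 = 6 (expected 5)
Line 2: "ten simple far week": 1+2+1+1 = 5 (expected 7)
Line 3: "some word from one voice": 1+1+1+1+1 = 5 ✓

No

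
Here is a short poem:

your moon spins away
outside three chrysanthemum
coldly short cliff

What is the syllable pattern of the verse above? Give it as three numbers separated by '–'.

Line 1: "your moon spins away": 1+1+1+2 = 5
Line 2: "outside three chrysanthemum": 2+1+4 = 7
Line 3: "coldly short cliff": 2+1+1 = 4

5–7–4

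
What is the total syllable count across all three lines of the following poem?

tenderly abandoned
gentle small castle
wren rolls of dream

15

Line 1: "tenderly abandoned": 3+3 = 6
Line 2: "gentle small castle": 2+1+2 = 5
Line 3: "wren rolls of dream": 1+1+1+1 = 4
Total: 6 + 5 + 4 = 15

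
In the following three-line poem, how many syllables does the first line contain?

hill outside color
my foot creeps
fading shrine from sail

5

The first line: "hill outside color": 1+2+2 = 5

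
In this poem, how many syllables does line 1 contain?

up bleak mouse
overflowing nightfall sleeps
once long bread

Line 1: "up bleak mouse": 1+1+1 = 3

3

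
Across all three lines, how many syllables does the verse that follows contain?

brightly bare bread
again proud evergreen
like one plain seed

Line 1: "brightly bare bread": 2+1+1 = 4
Line 2: "again proud evergreen": 2+1+3 = 6
Line 3: "like one plain seed": 1+1+1+1 = 4
Total: 4 + 6 + 4 = 14

14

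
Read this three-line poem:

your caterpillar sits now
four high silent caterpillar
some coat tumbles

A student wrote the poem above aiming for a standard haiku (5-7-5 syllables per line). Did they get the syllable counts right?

Line 1: "your caterpillar sits now": 1+4+1+1 = 7 (expected 5)
Line 2: "four high silent caterpillar": 1+1+2+4 = 8 (expected 7)
Line 3: "some coat tumbles": 1+1+2 = 4 (expected 5)

No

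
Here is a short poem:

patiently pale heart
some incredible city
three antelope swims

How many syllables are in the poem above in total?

Line 1: "patiently pale heart": 3+1+1 = 5
Line 2: "some incredible city": 1+4+2 = 7
Line 3: "three antelope swims": 1+3+1 = 5
Total: 5 + 7 + 5 = 17

17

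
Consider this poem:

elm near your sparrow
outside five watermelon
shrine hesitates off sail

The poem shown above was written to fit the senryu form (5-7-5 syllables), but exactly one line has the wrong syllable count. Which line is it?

Line 1: "elm near your sparrow": 1+1+1+2 = 5 ✓
Line 2: "outside five watermelon": 2+1+4 = 7 ✓
Line 3: "shrine hesitates off sail": 1+3+1+1 = 6 (expected 5)

Line 3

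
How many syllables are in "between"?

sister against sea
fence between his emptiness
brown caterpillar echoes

2

"between" has 2 syllables.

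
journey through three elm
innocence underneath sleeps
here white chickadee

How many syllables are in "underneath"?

3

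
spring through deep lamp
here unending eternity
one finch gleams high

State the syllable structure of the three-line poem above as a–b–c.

Line 1: spring(1) + through(1) + deep(1) + lamp(1) = 4
Line 2: here(1) + unending(3) + eternity(4) = 8
Line 3: one(1) + finch(1) + gleams(1) + high(1) = 4

4–8–4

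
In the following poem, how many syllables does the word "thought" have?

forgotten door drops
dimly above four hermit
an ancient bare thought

"thought" has 1 syllable.

1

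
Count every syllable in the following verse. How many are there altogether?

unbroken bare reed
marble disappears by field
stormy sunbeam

Line 1: "unbroken bare reed": 3+1+1 = 5
Line 2: "marble disappears by field": 2+3+1+1 = 7
Line 3: "stormy sunbeam": 2+2 = 4
Total: 5 + 7 + 4 = 16

16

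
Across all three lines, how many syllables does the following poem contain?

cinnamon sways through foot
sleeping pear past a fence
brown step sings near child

17

Line 1: cinnamon(3) + sways(1) + through(1) + foot(1) = 6
Line 2: sleeping(2) + pear(1) + past(1) + a(1) + fence(1) = 6
Line 3: brown(1) + step(1) + sings(1) + near(1) + child(1) = 5
Total: 6 + 6 + 5 = 17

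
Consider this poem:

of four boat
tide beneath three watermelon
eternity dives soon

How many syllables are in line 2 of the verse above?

Line 2: "tide beneath three watermelon": 1+2+1+4 = 8

8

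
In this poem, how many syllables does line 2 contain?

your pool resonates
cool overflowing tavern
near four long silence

7

Line 2: cool(1) + overflowing(4) + tavern(2) = 7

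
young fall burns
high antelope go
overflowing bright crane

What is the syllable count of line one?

3

Line one: young (1), fall (1), burns (1) → 3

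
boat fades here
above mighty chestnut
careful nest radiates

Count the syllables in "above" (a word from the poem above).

2

"above" has 2 syllables.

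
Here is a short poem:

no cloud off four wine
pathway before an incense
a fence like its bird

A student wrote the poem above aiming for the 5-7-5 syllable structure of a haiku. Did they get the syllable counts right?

Yes

Line 1: no (1), cloud (1), off (1), four (1), wine (1) → 5 ✓
Line 2: pathway (2), before (2), an (1), incense (2) → 7 ✓
Line 3: a (1), fence (1), like (1), its (1), bird (1) → 5 ✓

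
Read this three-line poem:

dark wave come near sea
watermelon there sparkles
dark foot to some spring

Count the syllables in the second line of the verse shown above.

The second line: watermelon (4), there (1), sparkles (2) → 7

7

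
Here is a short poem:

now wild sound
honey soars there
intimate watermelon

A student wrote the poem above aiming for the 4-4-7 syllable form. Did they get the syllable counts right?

No

Line 1: "now wild sound": 1+1+1 = 3 (expected 4)
Line 2: "honey soars there": 2+1+1 = 4 ✓
Line 3: "intimate watermelon": 3+4 = 7 ✓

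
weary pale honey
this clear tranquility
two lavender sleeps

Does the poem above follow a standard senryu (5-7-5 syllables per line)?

Line 1: "weary pale honey": 2+1+2 = 5 ✓
Line 2: "this clear tranquility": 1+1+4 = 6 (expected 7)
Line 3: "two lavender sleeps": 1+3+1 = 5 ✓

No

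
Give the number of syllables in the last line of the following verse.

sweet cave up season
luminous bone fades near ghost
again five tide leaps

5

The last line: again (2), five (1), tide (1), leaps (1) → 5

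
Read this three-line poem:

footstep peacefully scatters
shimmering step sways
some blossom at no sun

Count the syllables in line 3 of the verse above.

6

Line 3: some (1), blossom (2), at (1), no (1), sun (1) → 6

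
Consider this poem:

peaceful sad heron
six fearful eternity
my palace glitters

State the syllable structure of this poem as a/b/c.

Line 1: peaceful(2) + sad(1) + heron(2) = 5
Line 2: six(1) + fearful(2) + eternity(4) = 7
Line 3: my(1) + palace(2) + glitters(2) = 5

5/7/5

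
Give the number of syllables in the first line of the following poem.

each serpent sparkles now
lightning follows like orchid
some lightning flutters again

The first line: each(1) + serpent(2) + sparkles(2) + now(1) = 6

6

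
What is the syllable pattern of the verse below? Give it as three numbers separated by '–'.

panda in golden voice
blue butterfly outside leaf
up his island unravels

Line 1: "panda in golden voice": 2+1+2+1 = 6
Line 2: "blue butterfly outside leaf": 1+3+2+1 = 7
Line 3: "up his island unravels": 1+1+2+3 = 7

6–7–7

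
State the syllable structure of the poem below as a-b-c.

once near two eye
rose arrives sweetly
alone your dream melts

4-5-5

Line 1: "once near two eye": 1+1+1+1 = 4
Line 2: "rose arrives sweetly": 1+2+2 = 5
Line 3: "alone your dream melts": 2+1+1+1 = 5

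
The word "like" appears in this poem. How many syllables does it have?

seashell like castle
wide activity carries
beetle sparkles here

"like" has 1 syllable.

1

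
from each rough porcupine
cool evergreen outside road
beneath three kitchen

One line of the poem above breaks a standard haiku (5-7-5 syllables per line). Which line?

Line 1

Line 1: from(1) + each(1) + rough(1) + porcupine(3) = 6 (expected 5)
Line 2: cool(1) + evergreen(3) + outside(2) + road(1) = 7 ✓
Line 3: beneath(2) + three(1) + kitchen(2) = 5 ✓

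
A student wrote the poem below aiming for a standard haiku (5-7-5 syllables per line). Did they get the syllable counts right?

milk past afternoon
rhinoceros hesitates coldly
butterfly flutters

No

Line 1: milk(1) + past(1) + afternoon(3) = 5 ✓
Line 2: rhinoceros(4) + hesitates(3) + coldly(2) = 9 (expected 7)
Line 3: butterfly(3) + flutters(2) = 5 ✓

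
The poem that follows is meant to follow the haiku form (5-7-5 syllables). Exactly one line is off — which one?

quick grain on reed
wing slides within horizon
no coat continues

The first line

Line 1: "quick grain on reed": 1+1+1+1 = 4 (expected 5)
Line 2: "wing slides within horizon": 1+1+2+3 = 7 ✓
Line 3: "no coat continues": 1+1+3 = 5 ✓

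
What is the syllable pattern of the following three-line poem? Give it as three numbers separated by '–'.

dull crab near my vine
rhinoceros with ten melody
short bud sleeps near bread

5–9–5

Line 1: dull (1), crab (1), near (1), my (1), vine (1) → 5
Line 2: rhinoceros (4), with (1), ten (1), melody (3) → 9
Line 3: short (1), bud (1), sleeps (1), near (1), bread (1) → 5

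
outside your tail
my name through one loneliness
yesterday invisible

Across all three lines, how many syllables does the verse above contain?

Line 1: outside (2), your (1), tail (1) → 4
Line 2: my (1), name (1), through (1), one (1), loneliness (3) → 7
Line 3: yesterday (3), invisible (4) → 7
Total: 4 + 7 + 7 = 18

18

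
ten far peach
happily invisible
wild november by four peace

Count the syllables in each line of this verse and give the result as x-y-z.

Line 1: ten(1) + far(1) + peach(1) = 3
Line 2: happily(3) + invisible(4) = 7
Line 3: wild(1) + november(3) + by(1) + four(1) + peace(1) = 7

3-7-7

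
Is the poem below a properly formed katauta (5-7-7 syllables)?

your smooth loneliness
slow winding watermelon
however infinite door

Line 1: "your smooth loneliness": 1+1+3 = 5 ✓
Line 2: "slow winding watermelon": 1+2+4 = 7 ✓
Line 3: "however infinite door": 3+3+1 = 7 ✓

Yes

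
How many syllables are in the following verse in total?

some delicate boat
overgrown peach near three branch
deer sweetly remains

17

Line 1: some(1) + delicate(3) + boat(1) = 5
Line 2: overgrown(3) + peach(1) + near(1) + three(1) + branch(1) = 7
Line 3: deer(1) + sweetly(2) + remains(2) = 5
Total: 5 + 7 + 5 = 17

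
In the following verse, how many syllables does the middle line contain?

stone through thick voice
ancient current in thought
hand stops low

6

The middle line: "ancient current in thought": 2+2+1+1 = 6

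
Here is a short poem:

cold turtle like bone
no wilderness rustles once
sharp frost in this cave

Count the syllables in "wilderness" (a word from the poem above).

3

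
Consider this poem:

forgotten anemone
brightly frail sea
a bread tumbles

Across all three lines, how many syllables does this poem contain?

15

Line 1: forgotten(3) + anemone(4) = 7
Line 2: brightly(2) + frail(1) + sea(1) = 4
Line 3: a(1) + bread(1) + tumbles(2) = 4
Total: 7 + 4 + 4 = 15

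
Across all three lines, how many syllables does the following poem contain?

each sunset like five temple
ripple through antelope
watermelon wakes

Line 1: each(1) + sunset(2) + like(1) + five(1) + temple(2) = 7
Line 2: ripple(2) + through(1) + antelope(3) = 6
Line 3: watermelon(4) + wakes(1) = 5
Total: 7 + 6 + 5 = 18

18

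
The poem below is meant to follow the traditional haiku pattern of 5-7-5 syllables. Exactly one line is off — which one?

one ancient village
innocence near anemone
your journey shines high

The second line

Line 1: "one ancient village": 1+2+2 = 5 ✓
Line 2: "innocence near anemone": 3+1+4 = 8 (expected 7)
Line 3: "your journey shines high": 1+2+1+1 = 5 ✓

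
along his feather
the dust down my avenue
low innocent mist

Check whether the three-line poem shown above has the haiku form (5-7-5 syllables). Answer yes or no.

Line 1: along (2), his (1), feather (2) → 5 ✓
Line 2: the (1), dust (1), down (1), my (1), avenue (3) → 7 ✓
Line 3: low (1), innocent (3), mist (1) → 5 ✓

Yes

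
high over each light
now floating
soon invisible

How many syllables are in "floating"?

"floating" has 2 syllables.

2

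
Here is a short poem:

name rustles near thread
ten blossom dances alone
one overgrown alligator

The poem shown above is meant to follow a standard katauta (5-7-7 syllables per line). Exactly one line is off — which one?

Line 3

Line 1: "name rustles near thread": 1+2+1+1 = 5 ✓
Line 2: "ten blossom dances alone": 1+2+2+2 = 7 ✓
Line 3: "one overgrown alligator": 1+3+4 = 8 (expected 7)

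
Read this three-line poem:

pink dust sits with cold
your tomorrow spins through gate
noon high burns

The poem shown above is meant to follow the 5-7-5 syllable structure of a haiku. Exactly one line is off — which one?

Line 1: pink(1) + dust(1) + sits(1) + with(1) + cold(1) = 5 ✓
Line 2: your(1) + tomorrow(3) + spins(1) + through(1) + gate(1) = 7 ✓
Line 3: noon(1) + high(1) + burns(1) = 3 (expected 5)

The third line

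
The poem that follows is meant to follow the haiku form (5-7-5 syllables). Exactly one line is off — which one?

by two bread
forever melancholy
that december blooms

Line 1: "by two bread": 1+1+1 = 3 (expected 5)
Line 2: "forever melancholy": 3+4 = 7 ✓
Line 3: "that december blooms": 1+3+1 = 5 ✓

The first line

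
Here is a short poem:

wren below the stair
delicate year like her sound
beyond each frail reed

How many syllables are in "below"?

2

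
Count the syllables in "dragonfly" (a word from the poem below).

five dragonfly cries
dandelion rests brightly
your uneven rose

3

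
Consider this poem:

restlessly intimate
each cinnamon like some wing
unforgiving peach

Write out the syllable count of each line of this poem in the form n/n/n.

6/7/5

Line 1: restlessly(3) + intimate(3) = 6
Line 2: each(1) + cinnamon(3) + like(1) + some(1) + wing(1) = 7
Line 3: unforgiving(4) + peach(1) = 5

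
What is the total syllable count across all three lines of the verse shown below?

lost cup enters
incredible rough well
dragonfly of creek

15

Line 1: lost (1), cup (1), enters (2) → 4
Line 2: incredible (4), rough (1), well (1) → 6
Line 3: dragonfly (3), of (1), creek (1) → 5
Total: 4 + 6 + 5 = 15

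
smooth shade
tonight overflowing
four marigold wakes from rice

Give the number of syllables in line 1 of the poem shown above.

Line 1: "smooth shade": 1+1 = 2

2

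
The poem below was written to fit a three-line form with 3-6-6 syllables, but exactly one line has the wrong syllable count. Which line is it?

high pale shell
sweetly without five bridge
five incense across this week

The third line

Line 1: high(1) + pale(1) + shell(1) = 3 ✓
Line 2: sweetly(2) + without(2) + five(1) + bridge(1) = 6 ✓
Line 3: five(1) + incense(2) + across(2) + this(1) + week(1) = 7 (expected 6)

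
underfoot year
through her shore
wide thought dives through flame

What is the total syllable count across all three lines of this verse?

12

Line 1: "underfoot year": 3+1 = 4
Line 2: "through her shore": 1+1+1 = 3
Line 3: "wide thought dives through flame": 1+1+1+1+1 = 5
Total: 4 + 3 + 5 = 12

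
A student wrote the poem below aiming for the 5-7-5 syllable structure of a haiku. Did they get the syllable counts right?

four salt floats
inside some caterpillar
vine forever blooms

No

Line 1: four(1) + salt(1) + floats(1) = 3 (expected 5)
Line 2: inside(2) + some(1) + caterpillar(4) = 7 ✓
Line 3: vine(1) + forever(3) + blooms(1) = 5 ✓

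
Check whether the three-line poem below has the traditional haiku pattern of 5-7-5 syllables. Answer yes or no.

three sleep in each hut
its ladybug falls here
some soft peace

Line 1: three(1) + sleep(1) + in(1) + each(1) + hut(1) = 5 ✓
Line 2: its(1) + ladybug(3) + falls(1) + here(1) = 6 (expected 7)
Line 3: some(1) + soft(1) + peace(1) = 3 (expected 5)

No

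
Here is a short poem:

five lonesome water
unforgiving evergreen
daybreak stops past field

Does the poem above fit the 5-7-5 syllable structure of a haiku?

Yes

Line 1: "five lonesome water": 1+2+2 = 5 ✓
Line 2: "unforgiving evergreen": 4+3 = 7 ✓
Line 3: "daybreak stops past field": 2+1+1+1 = 5 ✓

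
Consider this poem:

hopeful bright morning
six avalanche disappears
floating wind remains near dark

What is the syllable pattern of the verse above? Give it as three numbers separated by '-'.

5-7-7

Line 1: hopeful (2), bright (1), morning (2) → 5
Line 2: six (1), avalanche (3), disappears (3) → 7
Line 3: floating (2), wind (1), remains (2), near (1), dark (1) → 7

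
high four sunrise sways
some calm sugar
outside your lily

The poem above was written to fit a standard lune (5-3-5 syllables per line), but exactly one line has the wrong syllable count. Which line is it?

Line 2

Line 1: high(1) + four(1) + sunrise(2) + sways(1) = 5 ✓
Line 2: some(1) + calm(1) + sugar(2) = 4 (expected 3)
Line 3: outside(2) + your(1) + lily(2) = 5 ✓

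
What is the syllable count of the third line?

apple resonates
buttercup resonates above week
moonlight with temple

The third line: moonlight (2), with (1), temple (2) → 5

5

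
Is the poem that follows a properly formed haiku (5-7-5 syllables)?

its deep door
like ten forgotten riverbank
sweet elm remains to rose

Line 1: its(1) + deep(1) + door(1) = 3 (expected 5)
Line 2: like(1) + ten(1) + forgotten(3) + riverbank(3) = 8 (expected 7)
Line 3: sweet(1) + elm(1) + remains(2) + to(1) + rose(1) = 6 (expected 5)

No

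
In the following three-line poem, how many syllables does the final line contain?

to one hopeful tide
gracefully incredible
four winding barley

5

The final line: four(1) + winding(2) + barley(2) = 5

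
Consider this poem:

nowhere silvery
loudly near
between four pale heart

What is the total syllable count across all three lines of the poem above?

Line 1: nowhere(2) + silvery(3) = 5
Line 2: loudly(2) + near(1) = 3
Line 3: between(2) + four(1) + pale(1) + heart(1) = 5
Total: 5 + 3 + 5 = 13

13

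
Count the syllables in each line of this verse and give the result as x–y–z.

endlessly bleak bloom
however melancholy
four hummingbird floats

Line 1: "endlessly bleak bloom": 3+1+1 = 5
Line 2: "however melancholy": 3+4 = 7
Line 3: "four hummingbird floats": 1+3+1 = 5

5–7–5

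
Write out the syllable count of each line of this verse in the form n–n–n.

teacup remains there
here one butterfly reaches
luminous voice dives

Line 1: teacup (2), remains (2), there (1) → 5
Line 2: here (1), one (1), butterfly (3), reaches (2) → 7
Line 3: luminous (3), voice (1), dives (1) → 5

5–7–5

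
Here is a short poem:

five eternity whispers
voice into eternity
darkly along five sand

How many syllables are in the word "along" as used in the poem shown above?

"along" has 2 syllables.

2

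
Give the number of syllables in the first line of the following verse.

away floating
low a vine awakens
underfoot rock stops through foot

4

The first line: away (2), floating (2) → 4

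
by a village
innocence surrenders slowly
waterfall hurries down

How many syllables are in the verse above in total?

Line 1: by(1) + a(1) + village(2) = 4
Line 2: innocence(3) + surrenders(3) + slowly(2) = 8
Line 3: waterfall(3) + hurries(2) + down(1) = 6
Total: 4 + 8 + 6 = 18

18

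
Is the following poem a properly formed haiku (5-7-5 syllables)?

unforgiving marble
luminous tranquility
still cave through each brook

No

Line 1: unforgiving(4) + marble(2) = 6 (expected 5)
Line 2: luminous(3) + tranquility(4) = 7 ✓
Line 3: still(1) + cave(1) + through(1) + each(1) + brook(1) = 5 ✓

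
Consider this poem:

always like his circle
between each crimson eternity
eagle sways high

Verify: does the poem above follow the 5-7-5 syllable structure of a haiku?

No

Line 1: always(2) + like(1) + his(1) + circle(2) = 6 (expected 5)
Line 2: between(2) + each(1) + crimson(2) + eternity(4) = 9 (expected 7)
Line 3: eagle(2) + sways(1) + high(1) = 4 (expected 5)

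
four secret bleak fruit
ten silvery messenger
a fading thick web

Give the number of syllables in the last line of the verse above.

The last line: a(1) + fading(2) + thick(1) + web(1) = 5

5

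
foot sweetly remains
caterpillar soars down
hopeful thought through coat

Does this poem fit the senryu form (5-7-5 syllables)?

No

Line 1: foot (1), sweetly (2), remains (2) → 5 ✓
Line 2: caterpillar (4), soars (1), down (1) → 6 (expected 7)
Line 3: hopeful (2), thought (1), through (1), coat (1) → 5 ✓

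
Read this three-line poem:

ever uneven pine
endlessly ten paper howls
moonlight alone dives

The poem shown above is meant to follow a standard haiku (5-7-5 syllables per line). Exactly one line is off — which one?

Line 1: ever (2), uneven (3), pine (1) → 6 (expected 5)
Line 2: endlessly (3), ten (1), paper (2), howls (1) → 7 ✓
Line 3: moonlight (2), alone (2), dives (1) → 5 ✓

Line 1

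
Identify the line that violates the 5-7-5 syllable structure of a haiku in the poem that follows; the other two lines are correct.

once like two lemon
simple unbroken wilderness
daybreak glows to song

Line 1: "once like two lemon": 1+1+1+2 = 5 ✓
Line 2: "simple unbroken wilderness": 2+3+3 = 8 (expected 7)
Line 3: "daybreak glows to song": 2+1+1+1 = 5 ✓

Line 2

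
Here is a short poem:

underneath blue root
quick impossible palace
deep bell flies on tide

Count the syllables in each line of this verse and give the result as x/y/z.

5/7/5

Line 1: underneath(3) + blue(1) + root(1) = 5
Line 2: quick(1) + impossible(4) + palace(2) = 7
Line 3: deep(1) + bell(1) + flies(1) + on(1) + tide(1) = 5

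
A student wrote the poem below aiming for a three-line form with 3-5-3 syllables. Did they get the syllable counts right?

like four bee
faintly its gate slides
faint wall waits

Yes

Line 1: like(1) + four(1) + bee(1) = 3 ✓
Line 2: faintly(2) + its(1) + gate(1) + slides(1) = 5 ✓
Line 3: faint(1) + wall(1) + waits(1) = 3 ✓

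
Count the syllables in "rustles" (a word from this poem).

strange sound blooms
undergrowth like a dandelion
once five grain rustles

2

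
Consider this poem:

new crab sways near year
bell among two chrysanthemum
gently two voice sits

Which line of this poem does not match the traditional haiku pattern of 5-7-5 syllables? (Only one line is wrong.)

Line 1: "new crab sways near year": 1+1+1+1+1 = 5 ✓
Line 2: "bell among two chrysanthemum": 1+2+1+4 = 8 (expected 7)
Line 3: "gently two voice sits": 2+1+1+1 = 5 ✓

Line 2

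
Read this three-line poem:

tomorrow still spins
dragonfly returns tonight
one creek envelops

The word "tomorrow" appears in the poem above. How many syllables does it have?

3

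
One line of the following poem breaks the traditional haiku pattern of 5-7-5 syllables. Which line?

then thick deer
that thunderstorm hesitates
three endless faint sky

Line 1

Line 1: then (1), thick (1), deer (1) → 3 (expected 5)
Line 2: that (1), thunderstorm (3), hesitates (3) → 7 ✓
Line 3: three (1), endless (2), faint (1), sky (1) → 5 ✓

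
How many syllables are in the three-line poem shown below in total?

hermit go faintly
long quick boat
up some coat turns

12

Line 1: hermit(2) + go(1) + faintly(2) = 5
Line 2: long(1) + quick(1) + boat(1) = 3
Line 3: up(1) + some(1) + coat(1) + turns(1) = 4
Total: 5 + 3 + 4 = 12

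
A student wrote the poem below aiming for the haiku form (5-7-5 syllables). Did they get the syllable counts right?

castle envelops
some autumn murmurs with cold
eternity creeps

Yes

Line 1: castle(2) + envelops(3) = 5 ✓
Line 2: some(1) + autumn(2) + murmurs(2) + with(1) + cold(1) = 7 ✓
Line 3: eternity(4) + creeps(1) = 5 ✓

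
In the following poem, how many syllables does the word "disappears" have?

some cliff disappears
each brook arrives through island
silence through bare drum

3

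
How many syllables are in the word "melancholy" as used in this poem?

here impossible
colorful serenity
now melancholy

"melancholy" has 4 syllables.

4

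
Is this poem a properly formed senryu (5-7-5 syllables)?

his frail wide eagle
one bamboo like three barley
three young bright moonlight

Yes

Line 1: his (1), frail (1), wide (1), eagle (2) → 5 ✓
Line 2: one (1), bamboo (2), like (1), three (1), barley (2) → 7 ✓
Line 3: three (1), young (1), bright (1), moonlight (2) → 5 ✓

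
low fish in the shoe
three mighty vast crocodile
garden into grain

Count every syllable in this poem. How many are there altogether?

17

Line 1: low(1) + fish(1) + in(1) + the(1) + shoe(1) = 5
Line 2: three(1) + mighty(2) + vast(1) + crocodile(3) = 7
Line 3: garden(2) + into(2) + grain(1) = 5
Total: 5 + 7 + 5 = 17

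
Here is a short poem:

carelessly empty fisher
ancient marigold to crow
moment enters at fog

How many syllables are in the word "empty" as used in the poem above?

2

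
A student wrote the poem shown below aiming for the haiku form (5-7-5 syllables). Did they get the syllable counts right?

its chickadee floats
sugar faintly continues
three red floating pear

Yes

Line 1: its(1) + chickadee(3) + floats(1) = 5 ✓
Line 2: sugar(2) + faintly(2) + continues(3) = 7 ✓
Line 3: three(1) + red(1) + floating(2) + pear(1) = 5 ✓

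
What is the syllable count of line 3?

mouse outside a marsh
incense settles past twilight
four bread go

Line 3: "four bread go": 1+1+1 = 3

3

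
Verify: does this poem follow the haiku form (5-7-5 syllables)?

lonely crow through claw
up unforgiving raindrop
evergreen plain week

Line 1: lonely (2), crow (1), through (1), claw (1) → 5 ✓
Line 2: up (1), unforgiving (4), raindrop (2) → 7 ✓
Line 3: evergreen (3), plain (1), week (1) → 5 ✓

Yes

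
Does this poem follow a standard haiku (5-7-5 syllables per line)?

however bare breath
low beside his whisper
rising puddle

Line 1: "however bare breath": 3+1+1 = 5 ✓
Line 2: "low beside his whisper": 1+2+1+2 = 6 (expected 7)
Line 3: "rising puddle": 2+2 = 4 (expected 5)

No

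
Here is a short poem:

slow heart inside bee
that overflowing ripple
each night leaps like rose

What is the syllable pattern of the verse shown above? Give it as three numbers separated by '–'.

Line 1: slow(1) + heart(1) + inside(2) + bee(1) = 5
Line 2: that(1) + overflowing(4) + ripple(2) = 7
Line 3: each(1) + night(1) + leaps(1) + like(1) + rose(1) = 5

5–7–5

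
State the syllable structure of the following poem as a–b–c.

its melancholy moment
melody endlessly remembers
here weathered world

7–9–4

Line 1: "its melancholy moment": 1+4+2 = 7
Line 2: "melody endlessly remembers": 3+3+3 = 9
Line 3: "here weathered world": 1+2+1 = 4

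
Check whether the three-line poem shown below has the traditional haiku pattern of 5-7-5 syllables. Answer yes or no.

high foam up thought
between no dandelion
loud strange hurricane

No

Line 1: high (1), foam (1), up (1), thought (1) → 4 (expected 5)
Line 2: between (2), no (1), dandelion (4) → 7 ✓
Line 3: loud (1), strange (1), hurricane (3) → 5 ✓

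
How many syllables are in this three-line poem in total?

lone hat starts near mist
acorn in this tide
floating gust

13

Line 1: lone (1), hat (1), starts (1), near (1), mist (1) → 5
Line 2: acorn (2), in (1), this (1), tide (1) → 5
Line 3: floating (2), gust (1) → 3
Total: 5 + 5 + 3 = 13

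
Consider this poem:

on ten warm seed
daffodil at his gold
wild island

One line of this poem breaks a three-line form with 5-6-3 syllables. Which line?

Line 1

Line 1: on(1) + ten(1) + warm(1) + seed(1) = 4 (expected 5)
Line 2: daffodil(3) + at(1) + his(1) + gold(1) = 6 ✓
Line 3: wild(1) + island(2) = 3 ✓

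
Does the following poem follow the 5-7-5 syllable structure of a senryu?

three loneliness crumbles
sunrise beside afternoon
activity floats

No

Line 1: "three loneliness crumbles": 1+3+2 = 6 (expected 5)
Line 2: "sunrise beside afternoon": 2+2+3 = 7 ✓
Line 3: "activity floats": 4+1 = 5 ✓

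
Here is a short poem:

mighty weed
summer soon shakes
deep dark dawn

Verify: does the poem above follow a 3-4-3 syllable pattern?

Line 1: "mighty weed": 2+1 = 3 ✓
Line 2: "summer soon shakes": 2+1+1 = 4 ✓
Line 3: "deep dark dawn": 1+1+1 = 3 ✓

Yes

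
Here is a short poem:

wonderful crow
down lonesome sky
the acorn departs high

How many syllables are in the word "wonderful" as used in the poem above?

"wonderful" has 3 syllables.

3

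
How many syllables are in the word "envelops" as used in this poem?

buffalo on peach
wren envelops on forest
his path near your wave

3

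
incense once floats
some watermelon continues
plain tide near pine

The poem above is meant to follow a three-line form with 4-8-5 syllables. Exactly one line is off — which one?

Line 1: incense (2), once (1), floats (1) → 4 ✓
Line 2: some (1), watermelon (4), continues (3) → 8 ✓
Line 3: plain (1), tide (1), near (1), pine (1) → 4 (expected 5)

The third line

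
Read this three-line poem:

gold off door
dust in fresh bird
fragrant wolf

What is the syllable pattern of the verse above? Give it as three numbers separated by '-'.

3-4-3

Line 1: "gold off door": 1+1+1 = 3
Line 2: "dust in fresh bird": 1+1+1+1 = 4
Line 3: "fragrant wolf": 2+1 = 3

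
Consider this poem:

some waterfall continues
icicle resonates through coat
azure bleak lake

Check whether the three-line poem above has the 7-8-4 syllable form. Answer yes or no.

Yes

Line 1: "some waterfall continues": 1+3+3 = 7 ✓
Line 2: "icicle resonates through coat": 3+3+1+1 = 8 ✓
Line 3: "azure bleak lake": 2+1+1 = 4 ✓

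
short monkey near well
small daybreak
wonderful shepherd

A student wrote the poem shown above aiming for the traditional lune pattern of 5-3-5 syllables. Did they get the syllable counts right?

Yes

Line 1: short(1) + monkey(2) + near(1) + well(1) = 5 ✓
Line 2: small(1) + daybreak(2) = 3 ✓
Line 3: wonderful(3) + shepherd(2) = 5 ✓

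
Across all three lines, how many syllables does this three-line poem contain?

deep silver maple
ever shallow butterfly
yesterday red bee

17

Line 1: deep (1), silver (2), maple (2) → 5
Line 2: ever (2), shallow (2), butterfly (3) → 7
Line 3: yesterday (3), red (1), bee (1) → 5
Total: 5 + 7 + 5 = 17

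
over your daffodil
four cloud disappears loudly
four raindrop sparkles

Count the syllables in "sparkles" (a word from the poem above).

"sparkles" has 2 syllables.

2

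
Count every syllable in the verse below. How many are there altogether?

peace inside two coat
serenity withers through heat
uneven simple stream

19

Line 1: peace(1) + inside(2) + two(1) + coat(1) = 5
Line 2: serenity(4) + withers(2) + through(1) + heat(1) = 8
Line 3: uneven(3) + simple(2) + stream(1) = 6
Total: 5 + 8 + 6 = 19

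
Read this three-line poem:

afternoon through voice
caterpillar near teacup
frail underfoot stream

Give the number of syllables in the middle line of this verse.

The middle line: caterpillar (4), near (1), teacup (2) → 7

7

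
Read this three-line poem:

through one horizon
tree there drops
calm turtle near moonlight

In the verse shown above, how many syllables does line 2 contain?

Line 2: tree (1), there (1), drops (1) → 3

3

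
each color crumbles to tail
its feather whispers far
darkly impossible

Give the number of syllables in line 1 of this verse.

Line 1: "each color crumbles to tail": 1+2+2+1+1 = 7

7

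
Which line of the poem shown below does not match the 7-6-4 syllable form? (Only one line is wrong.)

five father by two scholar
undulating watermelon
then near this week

Line 1: five (1), father (2), by (1), two (1), scholar (2) → 7 ✓
Line 2: undulating (4), watermelon (4) → 8 (expected 6)
Line 3: then (1), near (1), this (1), week (1) → 4 ✓

Line 2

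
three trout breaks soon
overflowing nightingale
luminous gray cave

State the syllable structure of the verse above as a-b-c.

Line 1: three(1) + trout(1) + breaks(1) + soon(1) = 4
Line 2: overflowing(4) + nightingale(3) = 7
Line 3: luminous(3) + gray(1) + cave(1) = 5

4-7-5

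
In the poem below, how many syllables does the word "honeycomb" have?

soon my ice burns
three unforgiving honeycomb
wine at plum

3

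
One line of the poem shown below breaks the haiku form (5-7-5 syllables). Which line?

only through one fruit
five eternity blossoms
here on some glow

Line 1: "only through one fruit": 2+1+1+1 = 5 ✓
Line 2: "five eternity blossoms": 1+4+2 = 7 ✓
Line 3: "here on some glow": 1+1+1+1 = 4 (expected 5)

Line 3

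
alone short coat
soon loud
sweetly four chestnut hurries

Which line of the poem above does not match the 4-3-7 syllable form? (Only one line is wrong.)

Line 1: alone (2), short (1), coat (1) → 4 ✓
Line 2: soon (1), loud (1) → 2 (expected 3)
Line 3: sweetly (2), four (1), chestnut (2), hurries (2) → 7 ✓

The second line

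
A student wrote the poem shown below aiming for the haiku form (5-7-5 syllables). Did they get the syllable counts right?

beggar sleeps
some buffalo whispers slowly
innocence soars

Line 1: "beggar sleeps": 2+1 = 3 (expected 5)
Line 2: "some buffalo whispers slowly": 1+3+2+2 = 8 (expected 7)
Line 3: "innocence soars": 3+1 = 4 (expected 5)

No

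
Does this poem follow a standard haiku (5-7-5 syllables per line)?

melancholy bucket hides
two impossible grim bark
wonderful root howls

Line 1: "melancholy bucket hides": 4+2+1 = 7 (expected 5)
Line 2: "two impossible grim bark": 1+4+1+1 = 7 ✓
Line 3: "wonderful root howls": 3+1+1 = 5 ✓

No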